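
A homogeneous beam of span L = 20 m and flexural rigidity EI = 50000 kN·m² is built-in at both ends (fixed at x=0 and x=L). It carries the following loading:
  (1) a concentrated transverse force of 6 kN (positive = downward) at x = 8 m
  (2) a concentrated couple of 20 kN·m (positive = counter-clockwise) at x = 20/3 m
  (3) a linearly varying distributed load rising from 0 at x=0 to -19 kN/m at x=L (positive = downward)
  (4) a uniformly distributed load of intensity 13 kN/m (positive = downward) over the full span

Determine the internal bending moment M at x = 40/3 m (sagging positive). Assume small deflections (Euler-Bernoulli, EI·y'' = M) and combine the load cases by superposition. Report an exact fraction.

M(40/3) = 27184/2025 kN·m

Load 1 — point force P=6 kN at a=8 m (b=L-a=12):
  M_1 = Pa²(a+3b)(L-x)/L³ - Pa²b/L²  [x>a] = 6·8²·(8+3·12)·(20-(40/3))/20³ - 6·8²·12/20² = 64/25 kN·m
Load 2 — applied couple M₀=20 kN·m at a=20/3 m (b=L-a=40/3):
  M_2 = R_Ax - M_A - M₀  [x>a] with R_A=4/3, M_A=0 = (4/3)·(40/3) - 0 - 20 = -20/9 kN·m
Load 3 — triangular load w₀=-19 kN/m (0→w₀ over full span):
  M_3 = 3w₀Lx/20 - w₀L²/30 - w₀x³/(6L) = 3·(-19)·20·(40/3)/20 - (-19)·20²/30 - (-19)·(40/3)³/(6·20) = -10640/81 kN·m
Load 4 — uniform load w=13 kN/m over full span:
  M_4 = wLx/2 - wL²/12 - wx²/2 = 13·20·(40/3)/2 - 13·20²/12 - 13·(40/3)²/2 = 1300/9 kN·m
Superposition: M = Σ M_i = 27184/2025 kN·m ≈ 13.424198 kN·m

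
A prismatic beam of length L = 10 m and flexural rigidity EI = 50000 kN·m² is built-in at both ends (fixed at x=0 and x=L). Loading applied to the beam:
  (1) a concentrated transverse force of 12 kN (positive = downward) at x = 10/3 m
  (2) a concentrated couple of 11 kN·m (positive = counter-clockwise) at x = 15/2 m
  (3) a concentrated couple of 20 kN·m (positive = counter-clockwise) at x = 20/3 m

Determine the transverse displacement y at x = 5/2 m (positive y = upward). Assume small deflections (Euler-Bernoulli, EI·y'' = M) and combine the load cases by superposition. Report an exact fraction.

y(5/2) = -14879/13824000 m

Load 1 — point force P=12 kN at a=10/3 m (b=L-a=20/3):
  y_1 = -Pb²x²(3aL-(3a+b)x)/(6L³EI)  [x≤a] = -12·(20/3)²·(5/2)²·(3·(10/3)·10-(3·(10/3)+(20/3))·(5/2))/(6·10³·50000) = -7/10800 m
Load 2 — applied couple M₀=11 kN·m at a=15/2 m (b=L-a=5/2):
  y_2 = (R_Ax³/6 - M_Ax²/2)/EI  [x≤a] with R_A=99/80, M_A=55/16 = ((99/80)·(5/2)³/6 - (55/16)·(5/2)²/2)/50000 = -77/512000 m
Load 3 — applied couple M₀=20 kN·m at a=20/3 m (b=L-a=10/3):
  y_3 = (R_Ax³/6 - M_Ax²/2)/EI  [x≤a] with R_A=8/3, M_A=20/3 = ((8/3)·(5/2)³/6 - (20/3)·(5/2)²/2)/50000 = -1/3600 m
Superposition: y = Σ y_i = -14879/13824000 m ≈ -0.001076 m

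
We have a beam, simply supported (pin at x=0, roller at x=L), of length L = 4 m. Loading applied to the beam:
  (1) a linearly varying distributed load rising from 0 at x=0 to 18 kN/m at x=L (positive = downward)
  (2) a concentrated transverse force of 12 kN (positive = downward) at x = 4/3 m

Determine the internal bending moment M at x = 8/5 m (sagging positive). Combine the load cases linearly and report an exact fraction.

M(8/5) = 3216/125 kN·m

Load 1 — triangular load w₀=18 kN/m (0→w₀ over full span):
  M_1 = w₀Lx/6 - w₀x³/(6L) = 18·4·(8/5)/6 - 18·(8/5)³/(6·4) = 2016/125 kN·m
Load 2 — point force P=12 kN at a=4/3 m (b=L-a=8/3):
  M_2 = Pa(L-x)/L  [x>a] = 12·(4/3)·(4-(8/5))/4 = 48/5 kN·m
Superposition: M = Σ M_i = 3216/125 kN·m ≈ 25.728000 kN·m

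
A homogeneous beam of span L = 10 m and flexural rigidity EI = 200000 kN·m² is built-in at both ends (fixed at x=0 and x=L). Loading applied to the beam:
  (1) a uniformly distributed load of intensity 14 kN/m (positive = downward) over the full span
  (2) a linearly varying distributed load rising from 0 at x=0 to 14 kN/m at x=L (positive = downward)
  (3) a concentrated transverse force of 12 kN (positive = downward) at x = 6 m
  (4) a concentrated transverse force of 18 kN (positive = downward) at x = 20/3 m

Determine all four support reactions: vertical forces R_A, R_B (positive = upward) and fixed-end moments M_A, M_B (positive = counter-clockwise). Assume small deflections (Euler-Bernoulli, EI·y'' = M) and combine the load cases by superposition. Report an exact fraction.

Load 1 — uniform load w=14 kN/m over full span:
  R_A = wL/2 = 14·10/2 = 70 kN
  M_A = wL²/12 = 14·10²/12 = 350/3 kN·m
  R_B = wL/2 = 14·10/2 = 70 kN
  M_B = -wL²/12 = -14·10²/12 = -350/3 kN·m
Load 2 — triangular load w₀=14 kN/m (0→w₀ over full span):
  R_A = 3w₀L/20 = 3·14·10/20 = 21 kN
  M_A = w₀L²/30 = 14·10²/30 = 140/3 kN·m
  R_B = 7w₀L/20 = 7·14·10/20 = 49 kN
  M_B = -w₀L²/20 = -14·10²/20 = -70 kN·m
Load 3 — point force P=12 kN at a=6 m (b=L-a=4):
  R_A = Pb²(3a+b)/L³ = 12·4²·(3·6+4)/10³ = 528/125 kN
  M_A = Pab²/L² = 12·6·4²/10² = 288/25 kN·m
  R_B = Pa²(a+3b)/L³ = 12·6²·(6+3·4)/10³ = 972/125 kN
  M_B = -Pa²b/L² = -12·6²·4/10² = -432/25 kN·m
Load 4 — point force P=18 kN at a=20/3 m (b=L-a=10/3):
  R_A = Pb²(3a+b)/L³ = 18·(10/3)²·(3·(20/3)+(10/3))/10³ = 14/3 kN
  M_A = Pab²/L² = 18·(20/3)·(10/3)²/10² = 40/3 kN·m
  R_B = Pa²(a+3b)/L³ = 18·(20/3)²·((20/3)+3·(10/3))/10³ = 40/3 kN
  M_B = -Pa²b/L² = -18·(20/3)²·(10/3)/10² = -80/3 kN·m
Superposition: R_A = 37459/375 kN, M_A = 14114/75 kN·m, R_B = 52541/375 kN, M_B = -17296/75 kN·m

R_A = 37459/375 kN, M_A = 14114/75 kN·m, R_B = 52541/375 kN, M_B = -17296/75 kN·m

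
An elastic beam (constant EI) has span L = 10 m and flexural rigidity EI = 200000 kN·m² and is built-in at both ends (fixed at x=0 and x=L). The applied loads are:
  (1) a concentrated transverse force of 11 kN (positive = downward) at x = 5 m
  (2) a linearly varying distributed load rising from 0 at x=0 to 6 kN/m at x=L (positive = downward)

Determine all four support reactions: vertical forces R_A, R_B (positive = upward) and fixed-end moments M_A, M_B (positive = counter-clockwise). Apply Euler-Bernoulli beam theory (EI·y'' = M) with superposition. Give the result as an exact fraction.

R_A = 29/2 kN, M_A = 135/4 kN·m, R_B = 53/2 kN, M_B = -175/4 kN·m

Load 1 — point force P=11 kN at a=5 m (b=L-a=5):
  R_A = Pb²(3a+b)/L³ = 11·5²·(3·5+5)/10³ = 11/2 kN
  M_A = Pab²/L² = 11·5·5²/10² = 55/4 kN·m
  R_B = Pa²(a+3b)/L³ = 11·5²·(5+3·5)/10³ = 11/2 kN
  M_B = -Pa²b/L² = -11·5²·5/10² = -55/4 kN·m
Load 2 — triangular load w₀=6 kN/m (0→w₀ over full span):
  R_A = 3w₀L/20 = 3·6·10/20 = 9 kN
  M_A = w₀L²/30 = 6·10²/30 = 20 kN·m
  R_B = 7w₀L/20 = 7·6·10/20 = 21 kN
  M_B = -w₀L²/20 = -6·10²/20 = -30 kN·m
Superposition: R_A = 29/2 kN, M_A = 135/4 kN·m, R_B = 53/2 kN, M_B = -175/4 kN·m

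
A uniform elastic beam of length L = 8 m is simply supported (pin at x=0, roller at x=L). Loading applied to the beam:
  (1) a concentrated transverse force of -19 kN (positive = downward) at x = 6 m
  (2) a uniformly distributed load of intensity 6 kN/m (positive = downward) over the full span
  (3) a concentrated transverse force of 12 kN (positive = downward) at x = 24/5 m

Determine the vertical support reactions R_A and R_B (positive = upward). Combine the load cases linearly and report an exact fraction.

R_A = 481/20 kN, R_B = 339/20 kN

Load 1 — point force P=-19 kN at a=6 m (b=L-a=2):
  R_A = Pb/L = (-19)·2/8 = -19/4 kN
  R_B = Pa/L = (-19)·6/8 = -57/4 kN
Load 2 — uniform load w=6 kN/m over full span:
  R_A = wL/2 = 6·8/2 = 24 kN
  R_B = wL/2 = 6·8/2 = 24 kN
Load 3 — point force P=12 kN at a=24/5 m (b=L-a=16/5):
  R_A = Pb/L = 12·(16/5)/8 = 24/5 kN
  R_B = Pa/L = 12·(24/5)/8 = 36/5 kN
Superposition: R_A = 481/20 kN, R_B = 339/20 kN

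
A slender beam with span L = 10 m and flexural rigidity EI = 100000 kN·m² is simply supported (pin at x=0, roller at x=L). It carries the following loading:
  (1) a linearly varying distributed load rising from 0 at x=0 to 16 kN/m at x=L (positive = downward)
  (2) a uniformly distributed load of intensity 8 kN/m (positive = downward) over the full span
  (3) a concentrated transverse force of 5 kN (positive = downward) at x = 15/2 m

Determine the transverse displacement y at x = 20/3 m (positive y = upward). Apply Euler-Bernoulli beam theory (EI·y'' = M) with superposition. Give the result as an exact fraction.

y(20/3) = -17791/933120 m

Load 1 — triangular load w₀=16 kN/m (0→w₀ over full span):
  y_1 = -w₀x(7L⁴-10L²x²+3x⁴)/(360LEI) = -16·(20/3)·(7·10⁴-10·10²·(20/3)²+3·(20/3)⁴)/(360·10·100000) = -34/3645 m
Load 2 — uniform load w=8 kN/m over full span:
  y_2 = -wx(L³-2Lx²+x³)/(24EI) = -8·(20/3)·(10³-2·10·(20/3)²+(20/3)³)/(24·100000) = -11/1215 m
Load 3 — point force P=5 kN at a=15/2 m (b=L-a=5/2):
  y_3 = -Pbx(L²-b²-x²)/(6LEI)  [x≤a] = -5·(5/2)·(20/3)·(10²-(5/2)²-(20/3)²)/(6·10·100000) = -71/103680 m
Superposition: y = Σ y_i = -17791/933120 m ≈ -0.019066 m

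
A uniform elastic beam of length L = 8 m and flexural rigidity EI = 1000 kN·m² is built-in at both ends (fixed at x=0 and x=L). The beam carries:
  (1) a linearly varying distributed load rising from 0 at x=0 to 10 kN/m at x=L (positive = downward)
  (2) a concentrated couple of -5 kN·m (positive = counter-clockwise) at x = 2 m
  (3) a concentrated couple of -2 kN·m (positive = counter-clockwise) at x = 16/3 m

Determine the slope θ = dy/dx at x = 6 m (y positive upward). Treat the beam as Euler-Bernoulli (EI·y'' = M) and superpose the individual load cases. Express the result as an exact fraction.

θ(6) = 2069/96000 rad

Load 1 — triangular load w₀=10 kN/m (0→w₀ over full span):
  θ_1 = -w₀(2x(L-x)(L-2x)(x+2L)+x²(L-x)²)/(120LEI) = -10·(2·6·(8-6)·(8-2·6)·(6+2·8)+6²·(8-6)²)/(120·8·1000) = 41/2000 rad
Load 2 — applied couple M₀=-5 kN·m at a=2 m (b=L-a=6):
  θ_2 = (R_Ax²/2 - M_Ax - M₀(x-a))/EI  [x>a] with R_A=-45/64, M_A=15/16 = ((-45/64)·6²/2 - (15/16)·6 - (-5)·(6-2))/1000 = 11/6400 rad
Load 3 — applied couple M₀=-2 kN·m at a=16/3 m (b=L-a=8/3):
  θ_3 = (R_Ax²/2 - M_Ax - M₀(x-a))/EI  [x>a] with R_A=-1/3, M_A=-2/3 = ((-1/3)·6²/2 - (-2/3)·6 - (-2)·(6-(16/3)))/1000 = -1/1500 rad
Superposition: θ = Σ θ_i = 2069/96000 rad ≈ 0.021552 rad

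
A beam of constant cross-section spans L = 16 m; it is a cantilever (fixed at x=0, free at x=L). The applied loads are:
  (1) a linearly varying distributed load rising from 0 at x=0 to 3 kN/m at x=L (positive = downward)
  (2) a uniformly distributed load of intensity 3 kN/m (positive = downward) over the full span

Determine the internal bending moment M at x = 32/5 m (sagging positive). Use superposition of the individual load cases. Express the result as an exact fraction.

Load 1 — triangular load w₀=3 kN/m (0→w₀ over full span):
  M_1 = w₀Lx/2 - w₀L²/3 - w₀x³/(6L) = 3·16·(32/5)/2 - 3·16²/3 - 3·(32/5)³/(6·16) = -13824/125 kN·m
Load 2 — uniform load w=3 kN/m over full span:
  M_2 = -w(L-x)²/2 = -3·(16-(32/5))²/2 = -3456/25 kN·m
Superposition: M = Σ M_i = -31104/125 kN·m ≈ -248.832000 kN·m

M(32/5) = -31104/125 kN·m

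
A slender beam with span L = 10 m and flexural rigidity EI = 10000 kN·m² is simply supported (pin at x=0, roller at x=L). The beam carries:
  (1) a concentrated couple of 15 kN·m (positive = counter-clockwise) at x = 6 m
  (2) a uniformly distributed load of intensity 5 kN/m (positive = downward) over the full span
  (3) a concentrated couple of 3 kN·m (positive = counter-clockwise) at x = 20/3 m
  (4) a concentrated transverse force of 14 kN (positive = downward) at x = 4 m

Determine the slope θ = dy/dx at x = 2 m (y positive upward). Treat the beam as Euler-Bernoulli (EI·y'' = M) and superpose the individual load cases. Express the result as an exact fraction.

Load 1 — applied couple M₀=15 kN·m at a=6 m (b=L-a=4):
  θ_1 = (M₀x²/(2L)+C₁)/EI  [x≤a] with C₁=M₀(3b²-L²)/(6L)=-13 = (15·2²/(2·10)+(-13))/10000 = -1/1000 rad
Load 2 — uniform load w=5 kN/m over full span:
  θ_2 = -w(L³-6Lx²+4x³)/(24EI) = -5·(10³-6·10·2²+4·2³)/(24·10000) = -33/2000 rad
Load 3 — applied couple M₀=3 kN·m at a=20/3 m (b=L-a=10/3):
  θ_3 = (M₀x²/(2L)+C₁)/EI  [x≤a] with C₁=M₀(3b²-L²)/(6L)=-10/3 = (3·2²/(2·10)+(-10/3))/10000 = -41/150000 rad
Load 4 — point force P=14 kN at a=4 m (b=L-a=6):
  θ_4 = -Pb(L²-b²-3x²)/(6LEI)  [x≤a] = -14·6·(10²-6²-3·2²)/(6·10·10000) = -91/12500 rad
Superposition: θ = Σ θ_i = -1879/75000 rad ≈ -0.025053 rad

θ(2) = -1879/75000 rad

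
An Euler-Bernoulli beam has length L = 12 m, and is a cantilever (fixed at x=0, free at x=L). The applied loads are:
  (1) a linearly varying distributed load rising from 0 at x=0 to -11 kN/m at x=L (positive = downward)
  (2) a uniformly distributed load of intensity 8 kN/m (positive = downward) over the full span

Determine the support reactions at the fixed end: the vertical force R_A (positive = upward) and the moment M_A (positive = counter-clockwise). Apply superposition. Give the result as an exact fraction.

Load 1 — triangular load w₀=-11 kN/m (0→w₀ over full span):
  R_A = w₀L/2 = (-11)·12/2 = -66 kN
  M_A = w₀L²/3 = (-11)·12²/3 = -528 kN·m
Load 2 — uniform load w=8 kN/m over full span:
  R_A = wL = 8·12 = 96 kN
  M_A = wL²/2 = 8·12²/2 = 576 kN·m
Superposition: R_A = 30 kN, M_A = 48 kN·m

R_A = 30 kN, M_A = 48 kN·m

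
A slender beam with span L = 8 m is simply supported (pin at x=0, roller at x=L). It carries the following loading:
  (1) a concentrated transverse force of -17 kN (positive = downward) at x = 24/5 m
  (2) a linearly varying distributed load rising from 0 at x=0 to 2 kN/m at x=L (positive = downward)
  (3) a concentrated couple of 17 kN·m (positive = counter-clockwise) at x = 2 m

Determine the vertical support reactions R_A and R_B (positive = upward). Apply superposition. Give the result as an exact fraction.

Load 1 — point force P=-17 kN at a=24/5 m (b=L-a=16/5):
  R_A = Pb/L = (-17)·(16/5)/8 = -34/5 kN
  R_B = Pa/L = (-17)·(24/5)/8 = -51/5 kN
Load 2 — triangular load w₀=2 kN/m (0→w₀ over full span):
  R_A = w₀L/6 = 2·8/6 = 8/3 kN
  R_B = w₀L/3 = 2·8/3 = 16/3 kN
Load 3 — applied couple M₀=17 kN·m at a=2 m (b=L-a=6):
  R_A = M₀/L = 17/8 kN
  R_B = -M₀/L = -17/8 kN
Superposition: R_A = -241/120 kN, R_B = -839/120 kN

R_A = -241/120 kN, R_B = -839/120 kN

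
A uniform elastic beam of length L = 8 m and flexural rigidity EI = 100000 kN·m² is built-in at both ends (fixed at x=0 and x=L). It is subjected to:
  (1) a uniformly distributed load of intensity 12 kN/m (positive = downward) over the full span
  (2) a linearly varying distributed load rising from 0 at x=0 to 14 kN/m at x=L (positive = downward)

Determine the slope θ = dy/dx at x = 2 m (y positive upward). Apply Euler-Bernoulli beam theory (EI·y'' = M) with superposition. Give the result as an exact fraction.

Load 1 — uniform load w=12 kN/m over full span:
  θ_1 = -wx(L-x)(L-2x)/(12EI) = -12·2·(8-2)·(8-2·2)/(12·100000) = -3/6250 rad
Load 2 — triangular load w₀=14 kN/m (0→w₀ over full span):
  θ_2 = -w₀(2x(L-x)(L-2x)(x+2L)+x²(L-x)²)/(120LEI) = -14·(2·2·(8-2)·(8-2·2)·(2+2·8)+2²·(8-2)²)/(120·8·100000) = -273/1000000 rad
Superposition: θ = Σ θ_i = -753/1000000 rad ≈ -0.000753 rad

θ(2) = -753/1000000 rad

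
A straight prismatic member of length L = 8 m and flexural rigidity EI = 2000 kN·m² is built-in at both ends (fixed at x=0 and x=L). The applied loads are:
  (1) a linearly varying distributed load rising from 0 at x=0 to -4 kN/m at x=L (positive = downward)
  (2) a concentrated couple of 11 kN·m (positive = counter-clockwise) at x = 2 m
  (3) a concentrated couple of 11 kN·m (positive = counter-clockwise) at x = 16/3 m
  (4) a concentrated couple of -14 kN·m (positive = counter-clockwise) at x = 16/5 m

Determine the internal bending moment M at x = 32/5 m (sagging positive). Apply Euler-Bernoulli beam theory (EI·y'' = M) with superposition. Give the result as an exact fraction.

Load 1 — triangular load w₀=-4 kN/m (0→w₀ over full span):
  M_1 = 3w₀Lx/20 - w₀L²/30 - w₀x³/(6L) = 3·(-4)·8·(32/5)/20 - (-4)·8²/30 - (-4)·(32/5)³/(6·8) = -128/375 kN·m
Load 2 — applied couple M₀=11 kN·m at a=2 m (b=L-a=6):
  M_2 = R_Ax - M_A - M₀  [x>a] with R_A=99/64, M_A=-33/16 = (99/64)·(32/5) - (-33/16) - 11 = 77/80 kN·m
Load 3 — applied couple M₀=11 kN·m at a=16/3 m (b=L-a=8/3):
  M_3 = R_Ax - M_A - M₀  [x>a] with R_A=11/6, M_A=11/3 = (11/6)·(32/5) - (11/3) - 11 = -44/15 kN·m
Load 4 — applied couple M₀=-14 kN·m at a=16/5 m (b=L-a=24/5):
  M_4 = R_Ax - M_A - M₀  [x>a] with R_A=-63/25, M_A=-42/25 = (-63/25)·(32/5) - (-42/25) - (-14) = -56/125 kN·m
Superposition: M = Σ M_i = -16561/6000 kN·m ≈ -2.760167 kN·m

M(32/5) = -16561/6000 kN·m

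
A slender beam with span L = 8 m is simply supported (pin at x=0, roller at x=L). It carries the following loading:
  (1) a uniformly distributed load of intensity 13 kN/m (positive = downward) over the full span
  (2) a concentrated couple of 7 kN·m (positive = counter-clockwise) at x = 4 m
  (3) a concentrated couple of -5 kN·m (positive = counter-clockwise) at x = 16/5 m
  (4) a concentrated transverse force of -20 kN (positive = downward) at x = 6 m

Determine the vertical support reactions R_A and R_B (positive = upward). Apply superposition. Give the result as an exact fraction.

R_A = 189/4 kN, R_B = 147/4 kN

Load 1 — uniform load w=13 kN/m over full span:
  R_A = wL/2 = 13·8/2 = 52 kN
  R_B = wL/2 = 13·8/2 = 52 kN
Load 2 — applied couple M₀=7 kN·m at a=4 m (b=L-a=4):
  R_A = M₀/L = 7/8 kN
  R_B = -M₀/L = -7/8 kN
Load 3 — applied couple M₀=-5 kN·m at a=16/5 m (b=L-a=24/5):
  R_A = M₀/L = (-5)/8 = -5/8 kN
  R_B = -M₀/L = -(-5)/8 = 5/8 kN
Load 4 — point force P=-20 kN at a=6 m (b=L-a=2):
  R_A = Pb/L = (-20)·2/8 = -5 kN
  R_B = Pa/L = (-20)·6/8 = -15 kN
Superposition: R_A = 189/4 kN, R_B = 147/4 kN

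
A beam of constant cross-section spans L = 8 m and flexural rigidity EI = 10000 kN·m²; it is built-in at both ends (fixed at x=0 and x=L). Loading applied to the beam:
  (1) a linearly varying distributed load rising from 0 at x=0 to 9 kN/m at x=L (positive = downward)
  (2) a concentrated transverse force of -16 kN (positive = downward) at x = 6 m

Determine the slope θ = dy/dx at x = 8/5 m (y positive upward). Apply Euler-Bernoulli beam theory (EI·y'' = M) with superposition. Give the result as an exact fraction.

Load 1 — triangular load w₀=9 kN/m (0→w₀ over full span):
  θ_1 = -w₀(2x(L-x)(L-2x)(x+2L)+x²(L-x)²)/(120LEI) = -9·(2·(8/5)·(8-(8/5))·(8-2·(8/5))·((8/5)+2·8)+(8/5)²·(8-(8/5))²)/(120·8·10000) = -672/390625 rad
Load 2 — point force P=-16 kN at a=6 m (b=L-a=2):
  θ_2 = -Pb²x(2aL-(3a+b)x)/(2L³EI)  [x≤a] = -(-16)·2²·(8/5)·(2·6·8-(3·6+2)·(8/5))/(2·8³·10000) = 2/3125 rad
Superposition: θ = Σ θ_i = -422/390625 rad ≈ -0.001080 rad

θ(8/5) = -422/390625 rad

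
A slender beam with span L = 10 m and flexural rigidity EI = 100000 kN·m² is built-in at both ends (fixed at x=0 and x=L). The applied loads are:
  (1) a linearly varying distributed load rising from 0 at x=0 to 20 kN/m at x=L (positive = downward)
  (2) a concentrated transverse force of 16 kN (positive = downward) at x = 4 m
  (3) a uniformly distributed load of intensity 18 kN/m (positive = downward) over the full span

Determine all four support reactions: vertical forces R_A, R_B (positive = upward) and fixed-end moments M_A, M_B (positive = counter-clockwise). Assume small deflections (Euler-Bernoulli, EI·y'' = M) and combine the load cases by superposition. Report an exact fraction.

R_A = 16296/125 kN, M_A = 17978/75 kN·m, R_B = 20704/125 kN, M_B = -6634/25 kN·m

Load 1 — triangular load w₀=20 kN/m (0→w₀ over full span):
  R_A = 3w₀L/20 = 3·20·10/20 = 30 kN
  M_A = w₀L²/30 = 20·10²/30 = 200/3 kN·m
  R_B = 7w₀L/20 = 7·20·10/20 = 70 kN
  M_B = -w₀L²/20 = -20·10²/20 = -100 kN·m
Load 2 — point force P=16 kN at a=4 m (b=L-a=6):
  R_A = Pb²(3a+b)/L³ = 16·6²·(3·4+6)/10³ = 1296/125 kN
  M_A = Pab²/L² = 16·4·6²/10² = 576/25 kN·m
  R_B = Pa²(a+3b)/L³ = 16·4²·(4+3·6)/10³ = 704/125 kN
  M_B = -Pa²b/L² = -16·4²·6/10² = -384/25 kN·m
Load 3 — uniform load w=18 kN/m over full span:
  R_A = wL/2 = 18·10/2 = 90 kN
  M_A = wL²/12 = 18·10²/12 = 150 kN·m
  R_B = wL/2 = 18·10/2 = 90 kN
  M_B = -wL²/12 = -18·10²/12 = -150 kN·m
Superposition: R_A = 16296/125 kN, M_A = 17978/75 kN·m, R_B = 20704/125 kN, M_B = -6634/25 kN·m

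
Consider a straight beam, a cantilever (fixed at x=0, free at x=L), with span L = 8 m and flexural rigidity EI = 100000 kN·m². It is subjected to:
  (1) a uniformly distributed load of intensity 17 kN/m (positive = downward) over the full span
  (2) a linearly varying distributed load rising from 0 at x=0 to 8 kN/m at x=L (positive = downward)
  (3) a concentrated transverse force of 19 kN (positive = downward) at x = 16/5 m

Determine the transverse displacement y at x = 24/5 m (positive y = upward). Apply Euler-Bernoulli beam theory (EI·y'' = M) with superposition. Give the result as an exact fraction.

Load 1 — uniform load w=17 kN/m over full span:
  y_1 = -wx²(x²-4Lx+6L²)/(24EI) = -17·(24/5)²·((24/5)²-4·8·(24/5)+6·8²)/(24·100000) = -80784/1953125 m
Load 2 — triangular load w₀=8 kN/m (0→w₀ over full span):
  y_2 = (w₀Lx³/12-w₀L²x²/6-w₀x⁵/(120L))/EI = (8·8·(24/5)³/12-8·8²·(24/5)²/6-8·(24/5)⁵/(120·8))/100000 = -682368/48828125 m
Load 3 — point force P=19 kN at a=16/5 m (b=L-a=24/5):
  y_3 = -Pa²(3x-a)/(6EI)  [x>a] = -19·(16/5)²·(3·(24/5)-(16/5))/(6·100000) = -4256/1171875 m
Superposition: y = Σ y_i = -8637904/146484375 m ≈ -0.058968 m

y(24/5) = -8637904/146484375 m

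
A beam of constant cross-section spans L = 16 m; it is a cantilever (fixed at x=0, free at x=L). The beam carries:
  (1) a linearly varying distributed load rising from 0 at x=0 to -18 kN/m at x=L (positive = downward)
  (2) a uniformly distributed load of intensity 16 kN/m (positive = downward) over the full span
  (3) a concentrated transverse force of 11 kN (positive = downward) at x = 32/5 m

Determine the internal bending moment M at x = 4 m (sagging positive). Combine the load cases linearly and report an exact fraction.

Load 1 — triangular load w₀=-18 kN/m (0→w₀ over full span):
  M_1 = w₀Lx/2 - w₀L²/3 - w₀x³/(6L) = (-18)·16·4/2 - (-18)·16²/3 - (-18)·4³/(6·16) = 972 kN·m
Load 2 — uniform load w=16 kN/m over full span:
  M_2 = -w(L-x)²/2 = -16·(16-4)²/2 = -1152 kN·m
Load 3 — point force P=11 kN at a=32/5 m (b=L-a=48/5):
  M_3 = -P(a-x)  [x≤a] = -11·((32/5)-4) = -132/5 kN·m
Superposition: M = Σ M_i = -1032/5 kN·m ≈ -206.400000 kN·m

M(4) = -1032/5 kN·m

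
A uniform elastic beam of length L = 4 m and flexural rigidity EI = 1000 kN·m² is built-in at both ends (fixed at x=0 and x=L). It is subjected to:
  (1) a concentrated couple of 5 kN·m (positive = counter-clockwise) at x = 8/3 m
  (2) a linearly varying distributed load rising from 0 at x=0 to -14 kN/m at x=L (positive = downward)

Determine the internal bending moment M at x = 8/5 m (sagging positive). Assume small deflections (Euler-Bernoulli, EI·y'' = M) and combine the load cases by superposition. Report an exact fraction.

Load 1 — applied couple M₀=5 kN·m at a=8/3 m (b=L-a=4/3):
  M_1 = R_Ax - M_A  [x≤a] with R_A=5/3, M_A=5/3 = (5/3)·(8/5) - (5/3) = 1 kN·m
Load 2 — triangular load w₀=-14 kN/m (0→w₀ over full span):
  M_2 = 3w₀Lx/20 - w₀L²/30 - w₀x³/(6L) = 3·(-14)·4·(8/5)/20 - (-14)·4²/30 - (-14)·(8/5)³/(6·4) = -448/125 kN·m
Superposition: M = Σ M_i = -323/125 kN·m ≈ -2.584000 kN·m

M(8/5) = -323/125 kN·m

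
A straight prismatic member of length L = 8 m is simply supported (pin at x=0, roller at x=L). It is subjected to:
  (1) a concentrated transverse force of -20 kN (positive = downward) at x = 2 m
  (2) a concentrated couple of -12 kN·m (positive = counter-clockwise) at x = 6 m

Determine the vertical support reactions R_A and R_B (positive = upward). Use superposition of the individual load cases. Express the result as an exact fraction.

Load 1 — point force P=-20 kN at a=2 m (b=L-a=6):
  R_A = Pb/L = (-20)·6/8 = -15 kN
  R_B = Pa/L = (-20)·2/8 = -5 kN
Load 2 — applied couple M₀=-12 kN·m at a=6 m (b=L-a=2):
  R_A = M₀/L = (-12)/8 = -3/2 kN
  R_B = -M₀/L = -(-12)/8 = 3/2 kN
Superposition: R_A = -33/2 kN, R_B = -7/2 kN

R_A = -33/2 kN, R_B = -7/2 kN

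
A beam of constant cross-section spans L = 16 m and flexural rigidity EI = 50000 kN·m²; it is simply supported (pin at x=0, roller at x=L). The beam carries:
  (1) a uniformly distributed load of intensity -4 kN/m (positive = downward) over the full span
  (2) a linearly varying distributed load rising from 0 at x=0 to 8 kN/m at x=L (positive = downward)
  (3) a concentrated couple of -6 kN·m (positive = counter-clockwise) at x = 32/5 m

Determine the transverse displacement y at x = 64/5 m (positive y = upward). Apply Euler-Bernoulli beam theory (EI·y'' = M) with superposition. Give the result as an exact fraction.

y(64/5) = -375104/146484375 m

Load 1 — uniform load w=-4 kN/m over full span:
  y_1 = -wx(L³-2Lx²+x³)/(24EI) = -(-4)·(64/5)·(16³-2·16·(64/5)²+(64/5)³)/(24·50000) = 237568/5859375 m
Load 2 — triangular load w₀=8 kN/m (0→w₀ over full span):
  y_2 = -w₀x(7L⁴-10L²x²+3x⁴)/(360LEI) = -8·(64/5)·(7·16⁴-10·16²·(64/5)²+3·(64/5)⁴)/(360·16·50000) = -2080768/48828125 m
Load 3 — applied couple M₀=-6 kN·m at a=32/5 m (b=L-a=48/5):
  y_3 = (M₀x³/(6L)-M₀(x-a)²/2+C₁x)/EI  [x>a] with C₁=M₀(3b²-L²)/(6L)=-32/25 = ((-6)·(64/5)³/(6·16)-(-6)·((64/5)-(32/5))²/2+(-32/25)·(64/5))/50000 = -192/390625 m
Superposition: y = Σ y_i = -375104/146484375 m ≈ -0.002561 m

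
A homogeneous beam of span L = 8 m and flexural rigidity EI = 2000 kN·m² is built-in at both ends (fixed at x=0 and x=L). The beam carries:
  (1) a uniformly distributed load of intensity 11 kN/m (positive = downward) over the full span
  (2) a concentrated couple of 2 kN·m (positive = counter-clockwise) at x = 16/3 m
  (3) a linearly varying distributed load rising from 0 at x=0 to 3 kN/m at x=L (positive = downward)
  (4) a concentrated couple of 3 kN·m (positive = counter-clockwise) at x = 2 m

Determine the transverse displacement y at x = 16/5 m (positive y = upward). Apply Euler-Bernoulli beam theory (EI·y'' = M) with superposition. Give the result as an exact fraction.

y(16/5) = -8497903/140625000 m

Load 1 — uniform load w=11 kN/m over full span:
  y_1 = -wx²(L-x)²/(24EI) = -11·(16/5)²·(8-(16/5))²/(24·2000) = -4224/78125 m
Load 2 — applied couple M₀=2 kN·m at a=16/3 m (b=L-a=8/3):
  y_2 = (R_Ax³/6 - M_Ax²/2)/EI  [x≤a] with R_A=1/3, M_A=2/3 = ((1/3)·(16/5)³/6 - (2/3)·(16/5)²/2)/2000 = -112/140625 m
Load 3 — triangular load w₀=3 kN/m (0→w₀ over full span):
  y_3 = -w₀x²(L-x)²(x+2L)/(120LEI) = -3·(16/5)²·(8-(16/5))²·((16/5)+2·8)/(120·8·2000) = -13824/1953125 m
Load 4 — applied couple M₀=3 kN·m at a=2 m (b=L-a=6):
  y_4 = (R_Ax³/6 - M_Ax²/2 - M₀(x-a)²/2)/EI  [x>a] with R_A=27/64, M_A=-9/16 = ((27/64)·(16/5)³/6 - (-9/16)·(16/5)²/2 - 3·((16/5)-2)²/2)/2000 = 189/125000 m
Superposition: y = Σ y_i = -8497903/140625000 m ≈ -0.060430 m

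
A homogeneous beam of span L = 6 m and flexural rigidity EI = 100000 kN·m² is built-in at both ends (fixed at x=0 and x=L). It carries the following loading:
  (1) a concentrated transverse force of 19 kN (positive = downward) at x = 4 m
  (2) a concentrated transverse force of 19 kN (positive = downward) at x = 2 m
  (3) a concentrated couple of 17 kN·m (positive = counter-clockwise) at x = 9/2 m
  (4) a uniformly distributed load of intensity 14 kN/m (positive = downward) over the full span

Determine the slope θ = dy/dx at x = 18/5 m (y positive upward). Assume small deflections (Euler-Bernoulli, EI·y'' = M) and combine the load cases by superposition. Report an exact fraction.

Load 1 — point force P=19 kN at a=4 m (b=L-a=2):
  θ_1 = -Pb²x(2aL-(3a+b)x)/(2L³EI)  [x≤a] = -19·2²·(18/5)·(2·4·6-(3·4+2)·(18/5))/(2·6³·100000) = 19/1250000 rad
Load 2 — point force P=19 kN at a=2 m (b=L-a=4):
  θ_2 = Pa²(L-x)(2bL-(3b+a)(L-x))/(2L³EI)  [x>a] = 19·2²·(6-(18/5))·(2·4·6-(3·4+2)·(6-(18/5)))/(2·6³·100000) = 19/312500 rad
Load 3 — applied couple M₀=17 kN·m at a=9/2 m (b=L-a=3/2):
  θ_3 = (R_Ax²/2 - M_Ax)/EI  [x≤a] with R_A=51/16, M_A=85/16 = ((51/16)·(18/5)²/2 - (85/16)·(18/5))/100000 = 153/10000000 rad
Load 4 — uniform load w=14 kN/m over full span:
  θ_4 = -wx(L-x)(L-2x)/(12EI) = -14·(18/5)·(6-(18/5))·(6-2·(18/5))/(12·100000) = 189/1562500 rad
Superposition: θ = Σ θ_i = 10613/50000000 rad ≈ 0.000212 rad

θ(18/5) = 10613/50000000 rad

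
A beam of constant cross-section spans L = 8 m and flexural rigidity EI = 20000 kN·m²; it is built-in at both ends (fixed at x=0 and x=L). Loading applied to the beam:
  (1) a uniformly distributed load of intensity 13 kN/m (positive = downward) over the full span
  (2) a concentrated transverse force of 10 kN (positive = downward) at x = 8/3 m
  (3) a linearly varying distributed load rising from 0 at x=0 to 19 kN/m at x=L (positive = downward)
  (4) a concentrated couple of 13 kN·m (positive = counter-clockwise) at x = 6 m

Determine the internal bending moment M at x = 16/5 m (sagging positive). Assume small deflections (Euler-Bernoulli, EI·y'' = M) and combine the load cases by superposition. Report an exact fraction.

Load 1 — uniform load w=13 kN/m over full span:
  M_1 = wLx/2 - wL²/12 - wx²/2 = 13·8·(16/5)/2 - 13·8²/12 - 13·(16/5)²/2 = 2288/75 kN·m
Load 2 — point force P=10 kN at a=8/3 m (b=L-a=16/3):
  M_2 = Pa²(a+3b)(L-x)/L³ - Pa²b/L²  [x>a] = 10·(8/3)²·((8/3)+3·(16/3))·(8-(16/5))/8³ - 10·(8/3)²·(16/3)/8² = 176/27 kN·m
Load 3 — triangular load w₀=19 kN/m (0→w₀ over full span):
  M_3 = 3w₀Lx/20 - w₀L²/30 - w₀x³/(6L) = 3·19·8·(16/5)/20 - 19·8²/30 - 19·(16/5)³/(6·8) = 2432/125 kN·m
Load 4 — applied couple M₀=13 kN·m at a=6 m (b=L-a=2):
  M_4 = R_Ax - M_A  [x≤a] with R_A=117/64, M_A=65/16 = (117/64)·(16/5) - (65/16) = 143/80 kN·m
Superposition: M = Σ M_i = 3146509/54000 kN·m ≈ 58.268685 kN·m

M(16/5) = 3146509/54000 kN·m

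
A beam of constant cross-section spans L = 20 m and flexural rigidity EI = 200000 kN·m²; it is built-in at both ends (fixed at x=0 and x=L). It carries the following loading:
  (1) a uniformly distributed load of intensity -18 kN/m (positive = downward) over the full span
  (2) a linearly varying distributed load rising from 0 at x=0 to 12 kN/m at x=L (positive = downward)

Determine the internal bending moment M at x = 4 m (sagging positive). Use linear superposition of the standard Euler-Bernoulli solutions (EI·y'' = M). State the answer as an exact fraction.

M(4) = 8/5 kN·m

Load 1 — uniform load w=-18 kN/m over full span:
  M_1 = wLx/2 - wL²/12 - wx²/2 = (-18)·20·4/2 - (-18)·20²/12 - (-18)·4²/2 = 24 kN·m
Load 2 — triangular load w₀=12 kN/m (0→w₀ over full span):
  M_2 = 3w₀Lx/20 - w₀L²/30 - w₀x³/(6L) = 3·12·20·4/20 - 12·20²/30 - 12·4³/(6·20) = -112/5 kN·m
Superposition: M = Σ M_i = 8/5 kN·m ≈ 1.600000 kN·m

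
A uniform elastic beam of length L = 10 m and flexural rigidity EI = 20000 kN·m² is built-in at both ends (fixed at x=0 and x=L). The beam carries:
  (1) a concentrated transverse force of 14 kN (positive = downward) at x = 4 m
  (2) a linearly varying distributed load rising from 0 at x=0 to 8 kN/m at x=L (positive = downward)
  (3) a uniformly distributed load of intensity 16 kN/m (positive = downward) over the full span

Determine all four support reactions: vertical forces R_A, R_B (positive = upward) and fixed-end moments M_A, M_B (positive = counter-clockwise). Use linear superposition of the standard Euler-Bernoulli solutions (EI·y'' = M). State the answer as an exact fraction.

R_A = 12634/125 kN, M_A = 4504/25 kN·m, R_B = 14116/125 kN, M_B = -14008/75 kN·m

Load 1 — point force P=14 kN at a=4 m (b=L-a=6):
  R_A = Pb²(3a+b)/L³ = 14·6²·(3·4+6)/10³ = 1134/125 kN
  M_A = Pab²/L² = 14·4·6²/10² = 504/25 kN·m
  R_B = Pa²(a+3b)/L³ = 14·4²·(4+3·6)/10³ = 616/125 kN
  M_B = -Pa²b/L² = -14·4²·6/10² = -336/25 kN·m
Load 2 — triangular load w₀=8 kN/m (0→w₀ over full span):
  R_A = 3w₀L/20 = 3·8·10/20 = 12 kN
  M_A = w₀L²/30 = 8·10²/30 = 80/3 kN·m
  R_B = 7w₀L/20 = 7·8·10/20 = 28 kN
  M_B = -w₀L²/20 = -8·10²/20 = -40 kN·m
Load 3 — uniform load w=16 kN/m over full span:
  R_A = wL/2 = 16·10/2 = 80 kN
  M_A = wL²/12 = 16·10²/12 = 400/3 kN·m
  R_B = wL/2 = 16·10/2 = 80 kN
  M_B = -wL²/12 = -16·10²/12 = -400/3 kN·m
Superposition: R_A = 12634/125 kN, M_A = 4504/25 kN·m, R_B = 14116/125 kN, M_B = -14008/75 kN·m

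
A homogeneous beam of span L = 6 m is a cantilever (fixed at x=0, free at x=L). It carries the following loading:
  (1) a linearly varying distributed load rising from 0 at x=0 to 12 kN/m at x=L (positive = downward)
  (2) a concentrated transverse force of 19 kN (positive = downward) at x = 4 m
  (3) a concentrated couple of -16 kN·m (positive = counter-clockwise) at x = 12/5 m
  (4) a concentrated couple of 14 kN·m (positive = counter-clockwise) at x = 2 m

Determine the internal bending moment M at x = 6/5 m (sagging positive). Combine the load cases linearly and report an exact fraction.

Load 1 — triangular load w₀=12 kN/m (0→w₀ over full span):
  M_1 = w₀Lx/2 - w₀L²/3 - w₀x³/(6L) = 12·6·(6/5)/2 - 12·6²/3 - 12·(6/5)³/(6·6) = -12672/125 kN·m
Load 2 — point force P=19 kN at a=4 m (b=L-a=2):
  M_2 = -P(a-x)  [x≤a] = -19·(4-(6/5)) = -266/5 kN·m
Load 3 — applied couple M₀=-16 kN·m at a=12/5 m (b=L-a=18/5):
  M_3 = M₀  [x≤a] = (-16) = -16 kN·m
Load 4 — applied couple M₀=14 kN·m at a=2 m (b=L-a=4):
  M_4 = M₀  [x≤a] = 14 = 14 kN·m
Superposition: M = Σ M_i = -19572/125 kN·m ≈ -156.576000 kN·m

M(6/5) = -19572/125 kN·m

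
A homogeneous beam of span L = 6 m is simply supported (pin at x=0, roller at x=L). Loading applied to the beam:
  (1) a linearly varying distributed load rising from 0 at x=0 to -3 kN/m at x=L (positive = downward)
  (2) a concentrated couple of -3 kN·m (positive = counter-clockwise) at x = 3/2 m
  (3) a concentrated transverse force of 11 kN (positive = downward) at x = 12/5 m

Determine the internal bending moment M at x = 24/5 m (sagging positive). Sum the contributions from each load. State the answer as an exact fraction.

M(24/5) = 87/125 kN·m

Load 1 — triangular load w₀=-3 kN/m (0→w₀ over full span):
  M_1 = w₀Lx/6 - w₀x³/(6L) = (-3)·6·(24/5)/6 - (-3)·(24/5)³/(6·6) = -648/125 kN·m
Load 2 — applied couple M₀=-3 kN·m at a=3/2 m (b=L-a=9/2):
  M_2 = M₀x/L - M₀  [x>a] = (-3)·(24/5)/6 - (-3) = 3/5 kN·m
Load 3 — point force P=11 kN at a=12/5 m (b=L-a=18/5):
  M_3 = Pa(L-x)/L  [x>a] = 11·(12/5)·(6-(24/5))/6 = 132/25 kN·m
Superposition: M = Σ M_i = 87/125 kN·m ≈ 0.696000 kN·m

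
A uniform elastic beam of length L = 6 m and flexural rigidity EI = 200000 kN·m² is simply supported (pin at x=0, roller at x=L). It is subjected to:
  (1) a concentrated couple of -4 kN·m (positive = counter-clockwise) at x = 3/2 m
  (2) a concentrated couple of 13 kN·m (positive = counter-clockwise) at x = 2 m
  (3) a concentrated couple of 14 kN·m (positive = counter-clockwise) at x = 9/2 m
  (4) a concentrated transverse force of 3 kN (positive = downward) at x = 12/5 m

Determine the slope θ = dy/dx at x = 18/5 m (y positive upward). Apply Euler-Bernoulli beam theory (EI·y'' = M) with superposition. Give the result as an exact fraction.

θ(18/5) = 15721/600000000 rad

Load 1 — applied couple M₀=-4 kN·m at a=3/2 m (b=L-a=9/2):
  θ_1 = (M₀x²/(2L)-M₀(x-a)+C₁)/EI  [x>a] with C₁=M₀(3b²-L²)/(6L)=-11/4 = ((-4)·(18/5)²/(2·6)-(-4)·((18/5)-(3/2))+(-11/4))/200000 = 133/20000000 rad
Load 2 — applied couple M₀=13 kN·m at a=2 m (b=L-a=4):
  θ_2 = (M₀x²/(2L)-M₀(x-a)+C₁)/EI  [x>a] with C₁=M₀(3b²-L²)/(6L)=13/3 = (13·(18/5)²/(2·6)-13·((18/5)-2)+(13/3))/200000 = -91/7500000 rad
Load 3 — applied couple M₀=14 kN·m at a=9/2 m (b=L-a=3/2):
  θ_3 = (M₀x²/(2L)+C₁)/EI  [x≤a] with C₁=M₀(3b²-L²)/(6L)=-91/8 = (14·(18/5)²/(2·6)+(-91/8))/200000 = 749/40000000 rad
Load 4 — point force P=3 kN at a=12/5 m (b=L-a=18/5):
  θ_4 = -Pa(2L²-6Lx+3x²+a²)/(6LEI)  [x>a] = -3·(12/5)·(2·6²-6·6·(18/5)+3·(18/5)²+(12/5)²)/(6·6·200000) = 81/6250000 rad
Superposition: θ = Σ θ_i = 15721/600000000 rad ≈ 0.000026 rad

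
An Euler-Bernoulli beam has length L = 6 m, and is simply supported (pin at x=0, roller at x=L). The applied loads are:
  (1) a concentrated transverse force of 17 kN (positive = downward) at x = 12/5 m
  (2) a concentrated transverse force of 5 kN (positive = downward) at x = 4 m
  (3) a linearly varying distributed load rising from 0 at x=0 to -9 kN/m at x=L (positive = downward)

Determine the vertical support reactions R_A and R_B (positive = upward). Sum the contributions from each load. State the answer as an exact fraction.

R_A = 43/15 kN, R_B = -118/15 kN

Load 1 — point force P=17 kN at a=12/5 m (b=L-a=18/5):
  R_A = Pb/L = 17·(18/5)/6 = 51/5 kN
  R_B = Pa/L = 17·(12/5)/6 = 34/5 kN
Load 2 — point force P=5 kN at a=4 m (b=L-a=2):
  R_A = Pb/L = 5·2/6 = 5/3 kN
  R_B = Pa/L = 5·4/6 = 10/3 kN
Load 3 — triangular load w₀=-9 kN/m (0→w₀ over full span):
  R_A = w₀L/6 = (-9)·6/6 = -9 kN
  R_B = w₀L/3 = (-9)·6/3 = -18 kN
Superposition: R_A = 43/15 kN, R_B = -118/15 kN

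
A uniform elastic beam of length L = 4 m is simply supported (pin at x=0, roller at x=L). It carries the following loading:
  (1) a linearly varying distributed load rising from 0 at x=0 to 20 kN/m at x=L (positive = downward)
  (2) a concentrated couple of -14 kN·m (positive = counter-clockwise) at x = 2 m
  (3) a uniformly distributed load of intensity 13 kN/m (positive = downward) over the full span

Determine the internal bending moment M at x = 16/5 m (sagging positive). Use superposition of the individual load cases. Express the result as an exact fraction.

M(16/5) = 174/5 kN·m

Load 1 — triangular load w₀=20 kN/m (0→w₀ over full span):
  M_1 = w₀Lx/6 - w₀x³/(6L) = 20·4·(16/5)/6 - 20·(16/5)³/(6·4) = 384/25 kN·m
Load 2 — applied couple M₀=-14 kN·m at a=2 m (b=L-a=2):
  M_2 = M₀x/L - M₀  [x>a] = (-14)·(16/5)/4 - (-14) = 14/5 kN·m
Load 3 — uniform load w=13 kN/m over full span:
  M_3 = wx(L-x)/2 = 13·(16/5)·(4-(16/5))/2 = 416/25 kN·m
Superposition: M = Σ M_i = 174/5 kN·m ≈ 34.800000 kN·m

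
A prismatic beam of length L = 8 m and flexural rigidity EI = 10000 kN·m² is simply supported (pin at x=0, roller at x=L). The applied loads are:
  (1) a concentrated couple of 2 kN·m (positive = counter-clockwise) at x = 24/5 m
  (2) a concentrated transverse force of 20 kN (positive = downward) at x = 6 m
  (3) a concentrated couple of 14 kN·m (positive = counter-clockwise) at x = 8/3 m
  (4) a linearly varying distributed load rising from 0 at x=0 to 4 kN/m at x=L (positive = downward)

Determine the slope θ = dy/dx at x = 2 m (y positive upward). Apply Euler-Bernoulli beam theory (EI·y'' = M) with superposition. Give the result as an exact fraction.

θ(2) = -4549/750000 rad

Load 1 — applied couple M₀=2 kN·m at a=24/5 m (b=L-a=16/5):
  θ_1 = (M₀x²/(2L)+C₁)/EI  [x≤a] with C₁=M₀(3b²-L²)/(6L)=-104/75 = (2·2²/(2·8)+(-104/75))/10000 = -133/1500000 rad
Load 2 — point force P=20 kN at a=6 m (b=L-a=2):
  θ_2 = -Pb(L²-b²-3x²)/(6LEI)  [x≤a] = -20·2·(8²-2²-3·2²)/(6·8·10000) = -1/250 rad
Load 3 — applied couple M₀=14 kN·m at a=8/3 m (b=L-a=16/3):
  θ_3 = (M₀x²/(2L)+C₁)/EI  [x≤a] with C₁=M₀(3b²-L²)/(6L)=56/9 = (14·2²/(2·8)+(56/9))/10000 = 7/7200 rad
Load 4 — triangular load w₀=4 kN/m (0→w₀ over full span):
  θ_4 = -w₀(7L⁴-30L²x²+15x⁴)/(360LEI) = -4·(7·8⁴-30·8²·2²+15·2⁴)/(360·8·10000) = -1327/450000 rad
Superposition: θ = Σ θ_i = -4549/750000 rad ≈ -0.006065 rad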